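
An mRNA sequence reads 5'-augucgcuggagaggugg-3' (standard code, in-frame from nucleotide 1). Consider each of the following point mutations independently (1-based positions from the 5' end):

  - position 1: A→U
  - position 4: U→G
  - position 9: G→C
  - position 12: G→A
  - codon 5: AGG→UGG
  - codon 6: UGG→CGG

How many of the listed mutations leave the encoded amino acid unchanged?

Codon 1: AUG (Met) → UUG (Leu) — missense.
Codon 2: UCG (Ser) → GCG (Ala) — missense.
Codon 3: CUG (Leu) → CUC (Leu) — synonymous.
Codon 4: GAG (Glu) → GAA (Glu) — synonymous.
Codon 5: AGG (Arg) → UGG (Trp) — missense.
Codon 6: UGG (Trp) → CGG (Arg) — missense.
Synonymous: 2 of 6.

2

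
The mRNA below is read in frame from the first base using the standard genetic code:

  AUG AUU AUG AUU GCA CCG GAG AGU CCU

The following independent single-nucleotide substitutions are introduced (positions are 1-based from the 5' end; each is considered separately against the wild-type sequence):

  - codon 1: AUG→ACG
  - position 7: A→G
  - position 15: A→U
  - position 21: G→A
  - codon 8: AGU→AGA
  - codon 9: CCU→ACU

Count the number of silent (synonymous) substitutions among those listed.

Codon 1: AUG (Met) → ACG (Thr) — missense.
Codon 3: AUG (Met) → GUG (Val) — missense.
Codon 5: GCA (Ala) → GCU (Ala) — synonymous.
Codon 7: GAG (Glu) → GAA (Glu) — synonymous.
Codon 8: AGU (Ser) → AGA (Arg) — missense.
Codon 9: CCU (Pro) → ACU (Thr) — missense.
Synonymous: 2 of 6.

2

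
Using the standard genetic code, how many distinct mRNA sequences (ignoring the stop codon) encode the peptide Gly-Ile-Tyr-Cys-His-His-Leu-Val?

4608

Gly: 4 codons.
Ile: 3 codons.
Tyr: 2 codons.
Cys: 2 codons.
His: 2 codons.
His: 2 codons.
Leu: 6 codons.
Val: 4 codons.
4 × 3 × 2 × 2 × 2 × 2 × 6 × 4 = 4608.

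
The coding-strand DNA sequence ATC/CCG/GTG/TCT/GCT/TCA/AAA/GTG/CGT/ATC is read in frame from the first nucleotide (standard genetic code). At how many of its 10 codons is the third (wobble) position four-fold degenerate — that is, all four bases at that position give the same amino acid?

Codon 1 ATC (Ile): third position 3-fold.
Codon 2 CCG (Pro): third position 4-fold.
Codon 3 GTG (Val): third position 4-fold.
Codon 4 TCT (Ser): third position 4-fold.
Codon 5 GCT (Ala): third position 4-fold.
Codon 6 TCA (Ser): third position 4-fold.
Codon 7 AAA (Lys): third position 2-fold.
Codon 8 GTG (Val): third position 4-fold.
Codon 9 CGT (Arg): third position 4-fold.
Codon 10 ATC (Ile): third position 3-fold.
Four-fold degenerate third positions: 7.

7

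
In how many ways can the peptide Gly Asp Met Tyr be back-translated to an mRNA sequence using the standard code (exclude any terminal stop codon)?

16

Gly: 4 codons.
Asp: 2 codons.
Met: 1 codon.
Tyr: 2 codons.
4 × 2 × 1 × 2 = 16.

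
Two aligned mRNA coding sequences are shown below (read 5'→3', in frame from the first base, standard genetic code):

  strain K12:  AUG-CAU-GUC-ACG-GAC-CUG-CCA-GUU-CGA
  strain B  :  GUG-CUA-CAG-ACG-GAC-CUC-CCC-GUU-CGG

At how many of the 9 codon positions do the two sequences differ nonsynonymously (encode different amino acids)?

3

Codon 1: AUG Met / GUG Val — nonsynonymous.
Codon 2: CAU His / CUA Leu — nonsynonymous.
Codon 3: GUC Val / CAG Gln — nonsynonymous.
Codon 4: ACG Thr / ACG Thr — identical.
Codon 5: GAC Asp / GAC Asp — identical.
Codon 6: CUG Leu / CUC Leu — synonymous.
Codon 7: CCA Pro / CCC Pro — synonymous.
Codon 8: GUU Val / GUU Val — identical.
Codon 9: CGA Arg / CGG Arg — synonymous.
Nonsynonymous differences: 3.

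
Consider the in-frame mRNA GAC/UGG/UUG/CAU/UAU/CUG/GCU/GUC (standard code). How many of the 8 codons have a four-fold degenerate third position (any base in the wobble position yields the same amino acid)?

Codon 1 GAC (Asp): third position 2-fold.
Codon 2 UGG (Trp): third position 1-fold.
Codon 3 UUG (Leu): third position 2-fold.
Codon 4 CAU (His): third position 2-fold.
Codon 5 UAU (Tyr): third position 2-fold.
Codon 6 CUG (Leu): third position 4-fold.
Codon 7 GCU (Ala): third position 4-fold.
Codon 8 GUC (Val): third position 4-fold.
Four-fold degenerate third positions: 3.

3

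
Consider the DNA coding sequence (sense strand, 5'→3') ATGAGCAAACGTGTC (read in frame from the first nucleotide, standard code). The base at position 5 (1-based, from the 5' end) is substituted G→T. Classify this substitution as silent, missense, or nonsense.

missense

Position 5 falls in codon 2: AGC → Ser.
After the substitution the codon is ATC → Ile.
Ser ≠ Ile, so this is a missense mutation.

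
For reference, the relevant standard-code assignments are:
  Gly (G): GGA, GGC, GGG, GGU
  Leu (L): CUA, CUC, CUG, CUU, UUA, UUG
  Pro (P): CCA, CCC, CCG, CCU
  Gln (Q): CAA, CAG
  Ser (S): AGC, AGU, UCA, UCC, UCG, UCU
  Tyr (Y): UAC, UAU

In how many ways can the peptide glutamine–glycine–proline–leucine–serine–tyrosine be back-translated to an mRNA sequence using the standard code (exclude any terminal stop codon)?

Gln: 2 codons.
Gly: 4 codons.
Pro: 4 codons.
Leu: 6 codons.
Ser: 6 codons.
Tyr: 2 codons.
2 × 4 × 4 × 6 × 6 × 2 = 2304.

2304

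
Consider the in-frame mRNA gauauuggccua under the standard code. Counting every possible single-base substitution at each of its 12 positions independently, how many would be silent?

Codon 1 (GAU, Asp): 1 synonymous substitution.
Codon 2 (AUU, Ile): 2 synonymous substitutions.
Codon 3 (GGC, Gly): 3 synonymous substitutions.
Codon 4 (CUA, Leu): 4 synonymous substitutions.
Total: 1 + 2 + 3 + 4 = 10.

10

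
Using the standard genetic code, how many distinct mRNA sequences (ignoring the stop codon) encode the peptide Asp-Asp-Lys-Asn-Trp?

16

Asp: 2 codons.
Asp: 2 codons.
Lys: 2 codons.
Asn: 2 codons.
Trp: 1 codon.
2 × 2 × 2 × 2 × 1 = 16.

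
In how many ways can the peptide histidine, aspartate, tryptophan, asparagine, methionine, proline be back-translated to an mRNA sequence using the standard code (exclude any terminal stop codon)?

32

His: 2 codons.
Asp: 2 codons.
Trp: 1 codon.
Asn: 2 codons.
Met: 1 codon.
Pro: 4 codons.
2 × 2 × 1 × 2 × 1 × 4 = 32.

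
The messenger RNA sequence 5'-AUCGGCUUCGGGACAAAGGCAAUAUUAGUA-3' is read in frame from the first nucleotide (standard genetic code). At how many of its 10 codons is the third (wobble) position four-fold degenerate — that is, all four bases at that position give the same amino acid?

Codon 1 AUC (Ile): third position 3-fold.
Codon 2 GGC (Gly): third position 4-fold.
Codon 3 UUC (Phe): third position 2-fold.
Codon 4 GGG (Gly): third position 4-fold.
Codon 5 ACA (Thr): third position 4-fold.
Codon 6 AAG (Lys): third position 2-fold.
Codon 7 GCA (Ala): third position 4-fold.
Codon 8 AUA (Ile): third position 3-fold.
Codon 9 UUA (Leu): third position 2-fold.
Codon 10 GUA (Val): third position 4-fold.
Four-fold degenerate third positions: 5.

5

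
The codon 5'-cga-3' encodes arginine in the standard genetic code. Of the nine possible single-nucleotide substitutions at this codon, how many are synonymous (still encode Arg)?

Position 1: AGA → 1 synonymous.
Position 2: none → 0 synonymous.
Position 3: CGU, CGC, CGG → 3 synonymous.
Total: 1 + 0 + 3 = 4.

4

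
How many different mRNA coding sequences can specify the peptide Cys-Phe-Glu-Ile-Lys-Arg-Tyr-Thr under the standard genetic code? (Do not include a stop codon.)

2304

Cys: 2 codons.
Phe: 2 codons.
Glu: 2 codons.
Ile: 3 codons.
Lys: 2 codons.
Arg: 6 codons.
Tyr: 2 codons.
Thr: 4 codons.
2 × 2 × 2 × 3 × 2 × 6 × 2 × 4 = 2304.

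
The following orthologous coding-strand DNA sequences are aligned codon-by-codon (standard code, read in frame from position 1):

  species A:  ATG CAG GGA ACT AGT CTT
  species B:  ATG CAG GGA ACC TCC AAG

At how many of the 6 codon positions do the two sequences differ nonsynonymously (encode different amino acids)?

1

Codon 1: ATG Met / ATG Met — identical.
Codon 2: CAG Gln / CAG Gln — identical.
Codon 3: GGA Gly / GGA Gly — identical.
Codon 4: ACT Thr / ACC Thr — synonymous.
Codon 5: AGT Ser / TCC Ser — synonymous.
Codon 6: CTT Leu / AAG Lys — nonsynonymous.
Nonsynonymous differences: 1.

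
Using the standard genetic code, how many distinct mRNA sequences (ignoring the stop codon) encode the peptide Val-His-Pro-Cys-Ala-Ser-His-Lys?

6144

Val: 4 codons.
His: 2 codons.
Pro: 4 codons.
Cys: 2 codons.
Ala: 4 codons.
Ser: 6 codons.
His: 2 codons.
Lys: 2 codons.
4 × 2 × 4 × 2 × 4 × 6 × 2 × 2 = 6144.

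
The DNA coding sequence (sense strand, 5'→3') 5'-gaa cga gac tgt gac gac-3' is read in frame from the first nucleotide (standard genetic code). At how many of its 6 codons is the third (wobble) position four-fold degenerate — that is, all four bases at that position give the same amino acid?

Codon 1 GAA (Glu): third position 2-fold.
Codon 2 CGA (Arg): third position 4-fold.
Codon 3 GAC (Asp): third position 2-fold.
Codon 4 TGT (Cys): third position 2-fold.
Codon 5 GAC (Asp): third position 2-fold.
Codon 6 GAC (Asp): third position 2-fold.
Four-fold degenerate third positions: 1.

1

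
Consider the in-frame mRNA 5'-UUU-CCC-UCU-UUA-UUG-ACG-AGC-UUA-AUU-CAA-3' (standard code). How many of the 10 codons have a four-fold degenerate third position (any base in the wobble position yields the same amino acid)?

Codon 1 UUU (Phe): third position 2-fold.
Codon 2 CCC (Pro): third position 4-fold.
Codon 3 UCU (Ser): third position 4-fold.
Codon 4 UUA (Leu): third position 2-fold.
Codon 5 UUG (Leu): third position 2-fold.
Codon 6 ACG (Thr): third position 4-fold.
Codon 7 AGC (Ser): third position 2-fold.
Codon 8 UUA (Leu): third position 2-fold.
Codon 9 AUU (Ile): third position 3-fold.
Codon 10 CAA (Gln): third position 2-fold.
Four-fold degenerate third positions: 3.

3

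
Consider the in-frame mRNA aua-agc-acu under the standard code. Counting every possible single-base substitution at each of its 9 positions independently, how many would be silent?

Codon 1 (AUA, Ile): 2 synonymous substitutions.
Codon 2 (AGC, Ser): 1 synonymous substitution.
Codon 3 (ACU, Thr): 3 synonymous substitutions.
Total: 2 + 1 + 3 = 6.

6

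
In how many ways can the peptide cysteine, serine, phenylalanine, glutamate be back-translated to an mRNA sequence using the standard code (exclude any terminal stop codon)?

48

Cys: 2 codons.
Ser: 6 codons.
Phe: 2 codons.
Glu: 2 codons.
2 × 6 × 2 × 2 = 48.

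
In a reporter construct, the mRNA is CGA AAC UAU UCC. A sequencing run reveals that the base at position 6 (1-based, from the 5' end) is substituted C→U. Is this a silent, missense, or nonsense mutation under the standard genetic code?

Position 6 falls in codon 2: AAC → Asn.
After the substitution the codon is AAU → Asn.
Both encode Asn, so the change is synonymous.

silent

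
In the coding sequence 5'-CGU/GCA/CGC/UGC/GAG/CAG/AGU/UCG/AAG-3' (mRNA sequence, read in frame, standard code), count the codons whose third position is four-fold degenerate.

4

Codon 1 CGU (Arg): third position 4-fold.
Codon 2 GCA (Ala): third position 4-fold.
Codon 3 CGC (Arg): third position 4-fold.
Codon 4 UGC (Cys): third position 2-fold.
Codon 5 GAG (Glu): third position 2-fold.
Codon 6 CAG (Gln): third position 2-fold.
Codon 7 AGU (Ser): third position 2-fold.
Codon 8 UCG (Ser): third position 4-fold.
Codon 9 AAG (Lys): third position 2-fold.
Four-fold degenerate third positions: 4.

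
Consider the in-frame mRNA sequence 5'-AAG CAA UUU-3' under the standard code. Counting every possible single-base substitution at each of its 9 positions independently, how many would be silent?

3

Codon 1 (AAG, Lys): 1 synonymous substitution.
Codon 2 (CAA, Gln): 1 synonymous substitution.
Codon 3 (UUU, Phe): 1 synonymous substitution.
Total: 1 + 1 + 1 = 3.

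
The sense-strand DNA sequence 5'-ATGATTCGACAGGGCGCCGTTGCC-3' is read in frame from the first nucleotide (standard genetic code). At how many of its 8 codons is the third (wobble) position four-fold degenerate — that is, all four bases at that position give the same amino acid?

Codon 1 ATG (Met): third position 1-fold.
Codon 2 ATT (Ile): third position 3-fold.
Codon 3 CGA (Arg): third position 4-fold.
Codon 4 CAG (Gln): third position 2-fold.
Codon 5 GGC (Gly): third position 4-fold.
Codon 6 GCC (Ala): third position 4-fold.
Codon 7 GTT (Val): third position 4-fold.
Codon 8 GCC (Ala): third position 4-fold.
Four-fold degenerate third positions: 5.

5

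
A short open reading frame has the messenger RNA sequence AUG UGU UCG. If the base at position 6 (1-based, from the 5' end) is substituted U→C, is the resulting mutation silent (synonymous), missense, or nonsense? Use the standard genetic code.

Position 6 falls in codon 2: UGU → Cys.
After the substitution the codon is UGC → Cys.
Both encode Cys, so the change is synonymous.

silent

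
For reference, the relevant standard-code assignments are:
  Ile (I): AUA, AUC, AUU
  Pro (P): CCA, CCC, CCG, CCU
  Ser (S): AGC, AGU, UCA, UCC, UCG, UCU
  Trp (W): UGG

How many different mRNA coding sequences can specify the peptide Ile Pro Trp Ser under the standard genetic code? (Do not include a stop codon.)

72

Ile: 3 codons.
Pro: 4 codons.
Trp: 1 codon.
Ser: 6 codons.
3 × 4 × 1 × 6 = 72.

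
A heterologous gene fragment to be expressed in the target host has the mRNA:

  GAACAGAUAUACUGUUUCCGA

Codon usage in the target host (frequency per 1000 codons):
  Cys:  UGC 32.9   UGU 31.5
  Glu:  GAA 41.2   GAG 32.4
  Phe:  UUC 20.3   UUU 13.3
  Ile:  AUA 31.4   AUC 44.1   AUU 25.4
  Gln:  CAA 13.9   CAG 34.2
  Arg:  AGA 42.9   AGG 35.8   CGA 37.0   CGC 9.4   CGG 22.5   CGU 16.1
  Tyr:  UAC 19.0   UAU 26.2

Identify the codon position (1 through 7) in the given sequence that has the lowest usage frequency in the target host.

4

Codon 1 GAA (Glu): 41.2 per 1000.
Codon 2 CAG (Gln): 34.2 per 1000.
Codon 3 AUA (Ile): 31.4 per 1000.
Codon 4 UAC (Tyr): 19.0 per 1000.
Codon 5 UGU (Cys): 31.5 per 1000.
Codon 6 UUC (Phe): 20.3 per 1000.
Codon 7 CGA (Arg): 37.0 per 1000.
Lowest frequency is 19.0 at codon 4.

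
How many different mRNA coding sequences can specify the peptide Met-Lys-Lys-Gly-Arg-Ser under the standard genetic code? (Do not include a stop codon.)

576

Met: 1 codon.
Lys: 2 codons.
Lys: 2 codons.
Gly: 4 codons.
Arg: 6 codons.
Ser: 6 codons.
1 × 2 × 2 × 4 × 6 × 6 = 576.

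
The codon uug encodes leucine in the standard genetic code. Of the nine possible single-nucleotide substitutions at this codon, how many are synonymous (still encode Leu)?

Position 1: CUG → 1 synonymous.
Position 2: none → 0 synonymous.
Position 3: UUA → 1 synonymous.
Total: 1 + 0 + 1 = 2.

2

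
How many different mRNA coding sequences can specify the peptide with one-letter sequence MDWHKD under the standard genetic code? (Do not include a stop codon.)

Met: 1 codon.
Asp: 2 codons.
Trp: 1 codon.
His: 2 codons.
Lys: 2 codons.
Asp: 2 codons.
1 × 2 × 1 × 2 × 2 × 2 = 16.

16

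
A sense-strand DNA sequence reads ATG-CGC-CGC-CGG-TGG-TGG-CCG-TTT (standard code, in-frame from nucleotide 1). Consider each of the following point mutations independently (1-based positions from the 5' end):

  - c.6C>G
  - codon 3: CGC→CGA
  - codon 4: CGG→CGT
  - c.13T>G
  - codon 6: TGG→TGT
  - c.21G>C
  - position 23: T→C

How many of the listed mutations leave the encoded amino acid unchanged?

4

Codon 2: CGC (Arg) → CGG (Arg) — synonymous.
Codon 3: CGC (Arg) → CGA (Arg) — synonymous.
Codon 4: CGG (Arg) → CGT (Arg) — synonymous.
Codon 5: TGG (Trp) → GGG (Gly) — missense.
Codon 6: TGG (Trp) → TGT (Cys) — missense.
Codon 7: CCG (Pro) → CCC (Pro) — synonymous.
Codon 8: TTT (Phe) → TCT (Ser) — missense.
Synonymous: 4 of 7.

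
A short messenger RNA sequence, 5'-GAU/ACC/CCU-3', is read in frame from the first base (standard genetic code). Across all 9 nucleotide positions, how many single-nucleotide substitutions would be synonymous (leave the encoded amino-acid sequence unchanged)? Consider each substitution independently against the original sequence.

7

Codon 1 (GAU, Asp): 1 synonymous substitution.
Codon 2 (ACC, Thr): 3 synonymous substitutions.
Codon 3 (CCU, Pro): 3 synonymous substitutions.
Total: 1 + 3 + 3 = 7.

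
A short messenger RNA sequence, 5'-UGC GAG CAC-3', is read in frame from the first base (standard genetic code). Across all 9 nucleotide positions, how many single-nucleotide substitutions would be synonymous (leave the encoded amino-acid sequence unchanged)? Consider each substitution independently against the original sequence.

Codon 1 (UGC, Cys): 1 synonymous substitution.
Codon 2 (GAG, Glu): 1 synonymous substitution.
Codon 3 (CAC, His): 1 synonymous substitution.
Total: 1 + 1 + 1 = 3.

3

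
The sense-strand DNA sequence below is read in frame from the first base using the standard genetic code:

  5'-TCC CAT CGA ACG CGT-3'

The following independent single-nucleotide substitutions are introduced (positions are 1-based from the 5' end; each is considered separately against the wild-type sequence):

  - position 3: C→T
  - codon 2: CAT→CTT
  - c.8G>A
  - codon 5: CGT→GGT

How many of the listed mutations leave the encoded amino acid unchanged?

1

Codon 1: TCC (Ser) → TCT (Ser) — synonymous.
Codon 2: CAT (His) → CTT (Leu) — missense.
Codon 3: CGA (Arg) → CAA (Gln) — missense.
Codon 5: CGT (Arg) → GGT (Gly) — missense.
Synonymous: 1 of 4.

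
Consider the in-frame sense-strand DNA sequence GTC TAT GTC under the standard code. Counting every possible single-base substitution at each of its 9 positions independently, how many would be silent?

Codon 1 (GTC, Val): 3 synonymous substitutions.
Codon 2 (TAT, Tyr): 1 synonymous substitution.
Codon 3 (GTC, Val): 3 synonymous substitutions.
Total: 3 + 1 + 3 = 7.

7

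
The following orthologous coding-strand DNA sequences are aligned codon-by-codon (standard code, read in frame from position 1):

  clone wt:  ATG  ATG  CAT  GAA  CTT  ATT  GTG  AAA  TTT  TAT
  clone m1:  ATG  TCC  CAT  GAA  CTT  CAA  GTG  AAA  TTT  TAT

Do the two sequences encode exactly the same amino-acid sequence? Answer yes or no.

Codon 1: ATG Met / ATG Met — identical.
Codon 2: ATG Met / TCC Ser — nonsynonymous.
Codon 3: CAT His / CAT His — identical.
Codon 4: GAA Glu / GAA Glu — identical.
Codon 5: CTT Leu / CTT Leu — identical.
Codon 6: ATT Ile / CAA Gln — nonsynonymous.
Codon 7: GTG Val / GTG Val — identical.
Codon 8: AAA Lys / AAA Lys — identical.
Codon 9: TTT Phe / TTT Phe — identical.
Codon 10: TAT Tyr / TAT Tyr — identical.
Nonsynonymous differences: 2 → different protein.

no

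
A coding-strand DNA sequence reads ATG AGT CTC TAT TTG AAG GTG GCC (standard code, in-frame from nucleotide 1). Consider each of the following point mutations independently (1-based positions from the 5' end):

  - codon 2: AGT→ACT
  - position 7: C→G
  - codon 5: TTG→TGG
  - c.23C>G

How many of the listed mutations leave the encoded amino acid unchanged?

0

Codon 2: AGT (Ser) → ACT (Thr) — missense.
Codon 3: CTC (Leu) → GTC (Val) — missense.
Codon 5: TTG (Leu) → TGG (Trp) — missense.
Codon 8: GCC (Ala) → GGC (Gly) — missense.
Synonymous: 0 of 4.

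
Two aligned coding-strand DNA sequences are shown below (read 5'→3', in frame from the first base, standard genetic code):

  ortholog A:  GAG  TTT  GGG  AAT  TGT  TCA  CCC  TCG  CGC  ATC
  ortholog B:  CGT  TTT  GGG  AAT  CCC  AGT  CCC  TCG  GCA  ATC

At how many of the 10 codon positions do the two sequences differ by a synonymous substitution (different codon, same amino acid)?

Codon 1: GAG Glu / CGT Arg — nonsynonymous.
Codon 2: TTT Phe / TTT Phe — identical.
Codon 3: GGG Gly / GGG Gly — identical.
Codon 4: AAT Asn / AAT Asn — identical.
Codon 5: TGT Cys / CCC Pro — nonsynonymous.
Codon 6: TCA Ser / AGT Ser — synonymous.
Codon 7: CCC Pro / CCC Pro — identical.
Codon 8: TCG Ser / TCG Ser — identical.
Codon 9: CGC Arg / GCA Ala — nonsynonymous.
Codon 10: ATC Ile / ATC Ile — identical.
Synonymous differences: 1.

1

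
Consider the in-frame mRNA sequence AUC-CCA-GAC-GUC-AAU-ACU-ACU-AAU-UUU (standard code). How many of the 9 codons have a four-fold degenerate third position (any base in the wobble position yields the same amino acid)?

Codon 1 AUC (Ile): third position 3-fold.
Codon 2 CCA (Pro): third position 4-fold.
Codon 3 GAC (Asp): third position 2-fold.
Codon 4 GUC (Val): third position 4-fold.
Codon 5 AAU (Asn): third position 2-fold.
Codon 6 ACU (Thr): third position 4-fold.
Codon 7 ACU (Thr): third position 4-fold.
Codon 8 AAU (Asn): third position 2-fold.
Codon 9 UUU (Phe): third position 2-fold.
Four-fold degenerate third positions: 4.

4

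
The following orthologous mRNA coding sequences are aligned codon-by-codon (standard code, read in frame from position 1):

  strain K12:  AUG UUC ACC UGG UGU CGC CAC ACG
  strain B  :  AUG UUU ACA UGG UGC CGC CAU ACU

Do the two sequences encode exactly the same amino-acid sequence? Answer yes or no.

yes

Codon 1: AUG Met / AUG Met — identical.
Codon 2: UUC Phe / UUU Phe — synonymous.
Codon 3: ACC Thr / ACA Thr — synonymous.
Codon 4: UGG Trp / UGG Trp — identical.
Codon 5: UGU Cys / UGC Cys — synonymous.
Codon 6: CGC Arg / CGC Arg — identical.
Codon 7: CAC His / CAU His — synonymous.
Codon 8: ACG Thr / ACU Thr — synonymous.
Nonsynonymous differences: 0 → same protein.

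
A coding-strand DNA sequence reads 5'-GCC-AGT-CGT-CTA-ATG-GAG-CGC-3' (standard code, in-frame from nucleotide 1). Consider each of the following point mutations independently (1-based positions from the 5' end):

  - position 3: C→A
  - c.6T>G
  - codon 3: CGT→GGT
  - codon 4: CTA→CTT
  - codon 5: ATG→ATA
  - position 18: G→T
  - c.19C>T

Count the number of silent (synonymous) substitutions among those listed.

Codon 1: GCC (Ala) → GCA (Ala) — synonymous.
Codon 2: AGT (Ser) → AGG (Arg) — missense.
Codon 3: CGT (Arg) → GGT (Gly) — missense.
Codon 4: CTA (Leu) → CTT (Leu) — synonymous.
Codon 5: ATG (Met) → ATA (Ile) — missense.
Codon 6: GAG (Glu) → GAT (Asp) — missense.
Codon 7: CGC (Arg) → TGC (Cys) — missense.
Synonymous: 2 of 7.

2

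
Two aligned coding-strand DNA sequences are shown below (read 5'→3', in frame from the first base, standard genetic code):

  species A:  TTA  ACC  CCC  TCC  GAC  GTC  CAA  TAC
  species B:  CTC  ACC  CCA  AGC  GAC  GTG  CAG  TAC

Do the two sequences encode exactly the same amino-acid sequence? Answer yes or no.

Codon 1: TTA Leu / CTC Leu — synonymous.
Codon 2: ACC Thr / ACC Thr — identical.
Codon 3: CCC Pro / CCA Pro — synonymous.
Codon 4: TCC Ser / AGC Ser — synonymous.
Codon 5: GAC Asp / GAC Asp — identical.
Codon 6: GTC Val / GTG Val — synonymous.
Codon 7: CAA Gln / CAG Gln — synonymous.
Codon 8: TAC Tyr / TAC Tyr — identical.
Nonsynonymous differences: 0 → same protein.

yes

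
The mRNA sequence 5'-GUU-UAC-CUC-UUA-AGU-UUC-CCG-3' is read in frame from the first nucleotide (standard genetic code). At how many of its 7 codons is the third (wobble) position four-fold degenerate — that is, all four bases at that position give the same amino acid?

Codon 1 GUU (Val): third position 4-fold.
Codon 2 UAC (Tyr): third position 2-fold.
Codon 3 CUC (Leu): third position 4-fold.
Codon 4 UUA (Leu): third position 2-fold.
Codon 5 AGU (Ser): third position 2-fold.
Codon 6 UUC (Phe): third position 2-fold.
Codon 7 CCG (Pro): third position 4-fold.
Four-fold degenerate third positions: 3.

3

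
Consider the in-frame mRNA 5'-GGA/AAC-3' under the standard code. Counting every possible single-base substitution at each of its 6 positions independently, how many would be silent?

4

Codon 1 (GGA, Gly): 3 synonymous substitutions.
Codon 2 (AAC, Asn): 1 synonymous substitution.
Total: 3 + 1 = 4.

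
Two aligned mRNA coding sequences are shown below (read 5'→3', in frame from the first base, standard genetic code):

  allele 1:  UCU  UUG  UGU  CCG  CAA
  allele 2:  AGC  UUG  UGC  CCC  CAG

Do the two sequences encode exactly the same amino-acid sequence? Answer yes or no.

Codon 1: UCU Ser / AGC Ser — synonymous.
Codon 2: UUG Leu / UUG Leu — identical.
Codon 3: UGU Cys / UGC Cys — synonymous.
Codon 4: CCG Pro / CCC Pro — synonymous.
Codon 5: CAA Gln / CAG Gln — synonymous.
Nonsynonymous differences: 0 → same protein.

yes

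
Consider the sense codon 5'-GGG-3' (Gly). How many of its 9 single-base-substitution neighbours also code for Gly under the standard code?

3

Position 1: none → 0 synonymous.
Position 2: none → 0 synonymous.
Position 3: GGU, GGC, GGA → 3 synonymous.
Total: 0 + 0 + 3 = 3.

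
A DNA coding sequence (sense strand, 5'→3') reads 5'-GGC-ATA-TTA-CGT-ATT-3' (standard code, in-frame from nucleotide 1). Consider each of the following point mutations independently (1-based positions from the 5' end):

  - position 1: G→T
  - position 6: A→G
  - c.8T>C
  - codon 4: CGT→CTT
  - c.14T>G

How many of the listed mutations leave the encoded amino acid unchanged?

Codon 1: GGC (Gly) → TGC (Cys) — missense.
Codon 2: ATA (Ile) → ATG (Met) — missense.
Codon 3: TTA (Leu) → TCA (Ser) — missense.
Codon 4: CGT (Arg) → CTT (Leu) — missense.
Codon 5: ATT (Ile) → AGT (Ser) — missense.
Synonymous: 0 of 5.

0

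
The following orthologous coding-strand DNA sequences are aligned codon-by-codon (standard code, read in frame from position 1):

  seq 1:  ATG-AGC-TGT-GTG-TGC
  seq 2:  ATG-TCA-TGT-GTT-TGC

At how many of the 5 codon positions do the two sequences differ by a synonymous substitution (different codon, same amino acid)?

Codon 1: ATG Met / ATG Met — identical.
Codon 2: AGC Ser / TCA Ser — synonymous.
Codon 3: TGT Cys / TGT Cys — identical.
Codon 4: GTG Val / GTT Val — synonymous.
Codon 5: TGC Cys / TGC Cys — identical.
Synonymous differences: 2.

2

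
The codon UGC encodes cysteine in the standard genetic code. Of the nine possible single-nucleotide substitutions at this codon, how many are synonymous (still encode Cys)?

Position 1: none → 0 synonymous.
Position 2: none → 0 synonymous.
Position 3: UGU → 1 synonymous.
Total: 0 + 0 + 1 = 1.

1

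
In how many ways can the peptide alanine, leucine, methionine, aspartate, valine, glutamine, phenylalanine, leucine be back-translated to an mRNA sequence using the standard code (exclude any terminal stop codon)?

4608

Ala: 4 codons.
Leu: 6 codons.
Met: 1 codon.
Asp: 2 codons.
Val: 4 codons.
Gln: 2 codons.
Phe: 2 codons.
Leu: 6 codons.
4 × 6 × 1 × 2 × 4 × 2 × 2 × 6 = 4608.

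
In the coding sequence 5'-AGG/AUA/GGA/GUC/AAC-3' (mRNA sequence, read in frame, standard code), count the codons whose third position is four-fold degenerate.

2

Codon 1 AGG (Arg): third position 2-fold.
Codon 2 AUA (Ile): third position 3-fold.
Codon 3 GGA (Gly): third position 4-fold.
Codon 4 GUC (Val): third position 4-fold.
Codon 5 AAC (Asn): third position 2-fold.
Four-fold degenerate third positions: 2.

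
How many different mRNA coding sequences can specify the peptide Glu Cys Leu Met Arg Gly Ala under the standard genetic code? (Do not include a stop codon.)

2304

Glu: 2 codons.
Cys: 2 codons.
Leu: 6 codons.
Met: 1 codon.
Arg: 6 codons.
Gly: 4 codons.
Ala: 4 codons.
2 × 2 × 6 × 1 × 6 × 4 × 4 = 2304.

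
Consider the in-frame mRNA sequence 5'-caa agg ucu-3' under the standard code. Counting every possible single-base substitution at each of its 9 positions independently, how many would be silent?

Codon 1 (CAA, Gln): 1 synonymous substitution.
Codon 2 (AGG, Arg): 2 synonymous substitutions.
Codon 3 (UCU, Ser): 3 synonymous substitutions.
Total: 1 + 2 + 3 = 6.

6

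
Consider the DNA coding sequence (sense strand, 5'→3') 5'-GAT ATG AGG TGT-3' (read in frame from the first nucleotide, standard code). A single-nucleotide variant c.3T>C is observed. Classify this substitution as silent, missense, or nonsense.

Position 3 falls in codon 1: GAT → Asp.
After the substitution the codon is GAC → Asp.
Both encode Asp, so the change is synonymous.

silent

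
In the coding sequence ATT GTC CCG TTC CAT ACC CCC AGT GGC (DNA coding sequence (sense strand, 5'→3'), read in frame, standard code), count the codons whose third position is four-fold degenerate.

Codon 1 ATT (Ile): third position 3-fold.
Codon 2 GTC (Val): third position 4-fold.
Codon 3 CCG (Pro): third position 4-fold.
Codon 4 TTC (Phe): third position 2-fold.
Codon 5 CAT (His): third position 2-fold.
Codon 6 ACC (Thr): third position 4-fold.
Codon 7 CCC (Pro): third position 4-fold.
Codon 8 AGT (Ser): third position 2-fold.
Codon 9 GGC (Gly): third position 4-fold.
Four-fold degenerate third positions: 5.

5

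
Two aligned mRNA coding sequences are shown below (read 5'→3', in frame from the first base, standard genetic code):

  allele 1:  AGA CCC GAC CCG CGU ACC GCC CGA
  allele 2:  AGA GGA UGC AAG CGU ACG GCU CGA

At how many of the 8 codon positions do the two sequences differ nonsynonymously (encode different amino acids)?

3

Codon 1: AGA Arg / AGA Arg — identical.
Codon 2: CCC Pro / GGA Gly — nonsynonymous.
Codon 3: GAC Asp / UGC Cys — nonsynonymous.
Codon 4: CCG Pro / AAG Lys — nonsynonymous.
Codon 5: CGU Arg / CGU Arg — identical.
Codon 6: ACC Thr / ACG Thr — synonymous.
Codon 7: GCC Ala / GCU Ala — synonymous.
Codon 8: CGA Arg / CGA Arg — identical.
Nonsynonymous differences: 3.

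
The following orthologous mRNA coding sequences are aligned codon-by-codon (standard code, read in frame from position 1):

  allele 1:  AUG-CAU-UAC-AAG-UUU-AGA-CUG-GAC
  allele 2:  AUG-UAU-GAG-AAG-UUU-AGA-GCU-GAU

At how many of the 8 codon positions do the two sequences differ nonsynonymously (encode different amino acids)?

3

Codon 1: AUG Met / AUG Met — identical.
Codon 2: CAU His / UAU Tyr — nonsynonymous.
Codon 3: UAC Tyr / GAG Glu — nonsynonymous.
Codon 4: AAG Lys / AAG Lys — identical.
Codon 5: UUU Phe / UUU Phe — identical.
Codon 6: AGA Arg / AGA Arg — identical.
Codon 7: CUG Leu / GCU Ala — nonsynonymous.
Codon 8: GAC Asp / GAU Asp — synonymous.
Nonsynonymous differences: 3.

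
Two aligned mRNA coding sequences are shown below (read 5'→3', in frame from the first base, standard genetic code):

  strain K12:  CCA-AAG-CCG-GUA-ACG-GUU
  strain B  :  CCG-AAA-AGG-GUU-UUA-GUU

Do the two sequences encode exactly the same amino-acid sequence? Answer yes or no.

no

Codon 1: CCA Pro / CCG Pro — synonymous.
Codon 2: AAG Lys / AAA Lys — synonymous.
Codon 3: CCG Pro / AGG Arg — nonsynonymous.
Codon 4: GUA Val / GUU Val — synonymous.
Codon 5: ACG Thr / UUA Leu — nonsynonymous.
Codon 6: GUU Val / GUU Val — identical.
Nonsynonymous differences: 2 → different protein.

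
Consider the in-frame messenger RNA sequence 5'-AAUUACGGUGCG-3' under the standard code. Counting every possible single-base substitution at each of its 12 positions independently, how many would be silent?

8

Codon 1 (AAU, Asn): 1 synonymous substitution.
Codon 2 (UAC, Tyr): 1 synonymous substitution.
Codon 3 (GGU, Gly): 3 synonymous substitutions.
Codon 4 (GCG, Ala): 3 synonymous substitutions.
Total: 1 + 1 + 3 + 3 = 8.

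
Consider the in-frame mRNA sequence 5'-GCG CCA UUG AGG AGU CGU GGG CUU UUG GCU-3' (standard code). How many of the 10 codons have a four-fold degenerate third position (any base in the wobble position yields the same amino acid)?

Codon 1 GCG (Ala): third position 4-fold.
Codon 2 CCA (Pro): third position 4-fold.
Codon 3 UUG (Leu): third position 2-fold.
Codon 4 AGG (Arg): third position 2-fold.
Codon 5 AGU (Ser): third position 2-fold.
Codon 6 CGU (Arg): third position 4-fold.
Codon 7 GGG (Gly): third position 4-fold.
Codon 8 CUU (Leu): third position 4-fold.
Codon 9 UUG (Leu): third position 2-fold.
Codon 10 GCU (Ala): third position 4-fold.
Four-fold degenerate third positions: 6.

6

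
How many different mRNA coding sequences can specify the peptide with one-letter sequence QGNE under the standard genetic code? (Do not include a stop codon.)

Gln: 2 codons.
Gly: 4 codons.
Asn: 2 codons.
Glu: 2 codons.
2 × 4 × 2 × 2 = 32.

32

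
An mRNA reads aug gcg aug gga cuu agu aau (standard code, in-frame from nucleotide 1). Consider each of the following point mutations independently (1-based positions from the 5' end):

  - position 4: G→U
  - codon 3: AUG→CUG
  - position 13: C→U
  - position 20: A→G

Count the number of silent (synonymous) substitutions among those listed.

0

Codon 2: GCG (Ala) → UCG (Ser) — missense.
Codon 3: AUG (Met) → CUG (Leu) — missense.
Codon 5: CUU (Leu) → UUU (Phe) — missense.
Codon 7: AAU (Asn) → AGU (Ser) — missense.
Synonymous: 0 of 4.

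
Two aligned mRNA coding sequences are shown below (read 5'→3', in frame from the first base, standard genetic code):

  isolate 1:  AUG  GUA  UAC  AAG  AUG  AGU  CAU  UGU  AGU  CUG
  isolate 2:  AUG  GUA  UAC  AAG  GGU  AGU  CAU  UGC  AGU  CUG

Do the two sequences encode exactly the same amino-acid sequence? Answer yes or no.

Codon 1: AUG Met / AUG Met — identical.
Codon 2: GUA Val / GUA Val — identical.
Codon 3: UAC Tyr / UAC Tyr — identical.
Codon 4: AAG Lys / AAG Lys — identical.
Codon 5: AUG Met / GGU Gly — nonsynonymous.
Codon 6: AGU Ser / AGU Ser — identical.
Codon 7: CAU His / CAU His — identical.
Codon 8: UGU Cys / UGC Cys — synonymous.
Codon 9: AGU Ser / AGU Ser — identical.
Codon 10: CUG Leu / CUG Leu — identical.
Nonsynonymous differences: 1 → different protein.

no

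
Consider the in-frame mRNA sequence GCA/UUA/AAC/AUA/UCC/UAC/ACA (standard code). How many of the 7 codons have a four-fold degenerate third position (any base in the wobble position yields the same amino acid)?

Codon 1 GCA (Ala): third position 4-fold.
Codon 2 UUA (Leu): third position 2-fold.
Codon 3 AAC (Asn): third position 2-fold.
Codon 4 AUA (Ile): third position 3-fold.
Codon 5 UCC (Ser): third position 4-fold.
Codon 6 UAC (Tyr): third position 2-fold.
Codon 7 ACA (Thr): third position 4-fold.
Four-fold degenerate third positions: 3.

3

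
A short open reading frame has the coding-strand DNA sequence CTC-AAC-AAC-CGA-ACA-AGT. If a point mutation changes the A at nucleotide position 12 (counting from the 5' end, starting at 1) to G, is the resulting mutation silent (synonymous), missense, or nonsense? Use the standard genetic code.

Position 12 falls in codon 4: CGA → Arg.
After the substitution the codon is CGG → Arg.
Both encode Arg, so the change is synonymous.

silent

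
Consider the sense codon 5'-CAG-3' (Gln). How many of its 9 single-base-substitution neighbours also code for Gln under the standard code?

1

Position 1: none → 0 synonymous.
Position 2: none → 0 synonymous.
Position 3: CAA → 1 synonymous.
Total: 0 + 0 + 1 = 1.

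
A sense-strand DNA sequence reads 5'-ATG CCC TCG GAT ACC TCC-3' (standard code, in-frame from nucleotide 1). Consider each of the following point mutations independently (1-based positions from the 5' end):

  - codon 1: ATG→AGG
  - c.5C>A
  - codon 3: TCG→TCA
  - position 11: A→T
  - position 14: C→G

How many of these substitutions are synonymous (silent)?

Codon 1: ATG (Met) → AGG (Arg) — missense.
Codon 2: CCC (Pro) → CAC (His) — missense.
Codon 3: TCG (Ser) → TCA (Ser) — synonymous.
Codon 4: GAT (Asp) → GTT (Val) — missense.
Codon 5: ACC (Thr) → AGC (Ser) — missense.
Synonymous: 1 of 5.

1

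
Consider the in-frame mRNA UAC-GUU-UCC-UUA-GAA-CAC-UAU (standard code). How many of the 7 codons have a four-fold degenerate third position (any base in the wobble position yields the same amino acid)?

Codon 1 UAC (Tyr): third position 2-fold.
Codon 2 GUU (Val): third position 4-fold.
Codon 3 UCC (Ser): third position 4-fold.
Codon 4 UUA (Leu): third position 2-fold.
Codon 5 GAA (Glu): third position 2-fold.
Codon 6 CAC (His): third position 2-fold.
Codon 7 UAU (Tyr): third position 2-fold.
Four-fold degenerate third positions: 2.

2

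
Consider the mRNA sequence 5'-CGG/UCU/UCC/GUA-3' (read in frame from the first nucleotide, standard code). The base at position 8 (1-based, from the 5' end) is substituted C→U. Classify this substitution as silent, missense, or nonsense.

missense

Position 8 falls in codon 3: UCC → Ser.
After the substitution the codon is UUC → Phe.
Ser ≠ Phe, so this is a missense mutation.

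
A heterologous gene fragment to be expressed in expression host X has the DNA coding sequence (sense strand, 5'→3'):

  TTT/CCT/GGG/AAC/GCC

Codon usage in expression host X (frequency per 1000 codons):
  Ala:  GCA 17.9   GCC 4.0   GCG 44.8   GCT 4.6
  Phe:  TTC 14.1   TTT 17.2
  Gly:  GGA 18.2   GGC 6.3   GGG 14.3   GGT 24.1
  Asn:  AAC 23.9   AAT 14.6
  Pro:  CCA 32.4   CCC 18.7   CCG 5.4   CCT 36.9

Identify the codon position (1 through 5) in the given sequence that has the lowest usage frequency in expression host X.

5

Codon 1 TTT (Phe): 17.2 per 1000.
Codon 2 CCT (Pro): 36.9 per 1000.
Codon 3 GGG (Gly): 14.3 per 1000.
Codon 4 AAC (Asn): 23.9 per 1000.
Codon 5 GCC (Ala): 4.0 per 1000.
Lowest frequency is 4.0 at codon 5.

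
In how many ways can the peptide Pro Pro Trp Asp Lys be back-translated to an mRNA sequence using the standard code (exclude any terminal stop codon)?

Pro: 4 codons.
Pro: 4 codons.
Trp: 1 codon.
Asp: 2 codons.
Lys: 2 codons.
4 × 4 × 1 × 2 × 2 = 64.

64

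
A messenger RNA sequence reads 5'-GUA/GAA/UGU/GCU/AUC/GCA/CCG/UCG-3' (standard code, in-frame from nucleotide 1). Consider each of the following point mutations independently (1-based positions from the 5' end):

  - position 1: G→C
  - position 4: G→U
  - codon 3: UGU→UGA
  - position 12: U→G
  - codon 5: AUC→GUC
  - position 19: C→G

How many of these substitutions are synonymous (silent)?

Codon 1: GUA (Val) → CUA (Leu) — missense.
Codon 2: GAA (Glu) → UAA (Stop) — nonsense.
Codon 3: UGU (Cys) → UGA (Stop) — nonsense.
Codon 4: GCU (Ala) → GCG (Ala) — synonymous.
Codon 5: AUC (Ile) → GUC (Val) — missense.
Codon 7: CCG (Pro) → GCG (Ala) — missense.
Synonymous: 1 of 6.

1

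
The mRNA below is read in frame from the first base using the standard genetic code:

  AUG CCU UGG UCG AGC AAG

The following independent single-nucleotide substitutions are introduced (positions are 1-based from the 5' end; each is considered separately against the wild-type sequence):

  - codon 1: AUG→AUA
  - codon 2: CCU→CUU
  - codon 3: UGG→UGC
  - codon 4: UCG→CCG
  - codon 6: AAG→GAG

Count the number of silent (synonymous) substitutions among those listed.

Codon 1: AUG (Met) → AUA (Ile) — missense.
Codon 2: CCU (Pro) → CUU (Leu) — missense.
Codon 3: UGG (Trp) → UGC (Cys) — missense.
Codon 4: UCG (Ser) → CCG (Pro) — missense.
Codon 6: AAG (Lys) → GAG (Glu) — missense.
Synonymous: 0 of 5.

0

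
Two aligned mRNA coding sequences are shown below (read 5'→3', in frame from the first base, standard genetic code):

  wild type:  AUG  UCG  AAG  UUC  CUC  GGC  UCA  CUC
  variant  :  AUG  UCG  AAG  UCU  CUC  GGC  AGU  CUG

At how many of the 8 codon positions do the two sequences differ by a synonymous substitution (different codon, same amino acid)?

Codon 1: AUG Met / AUG Met — identical.
Codon 2: UCG Ser / UCG Ser — identical.
Codon 3: AAG Lys / AAG Lys — identical.
Codon 4: UUC Phe / UCU Ser — nonsynonymous.
Codon 5: CUC Leu / CUC Leu — identical.
Codon 6: GGC Gly / GGC Gly — identical.
Codon 7: UCA Ser / AGU Ser — synonymous.
Codon 8: CUC Leu / CUG Leu — synonymous.
Synonymous differences: 2.

2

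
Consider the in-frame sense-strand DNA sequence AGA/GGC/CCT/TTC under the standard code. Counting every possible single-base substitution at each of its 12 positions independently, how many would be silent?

9

Codon 1 (AGA, Arg): 2 synonymous substitutions.
Codon 2 (GGC, Gly): 3 synonymous substitutions.
Codon 3 (CCT, Pro): 3 synonymous substitutions.
Codon 4 (TTC, Phe): 1 synonymous substitution.
Total: 2 + 3 + 3 + 1 = 9.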